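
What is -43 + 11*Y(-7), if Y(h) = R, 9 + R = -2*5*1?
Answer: -252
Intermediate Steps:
R = -19 (R = -9 - 2*5*1 = -9 - 10*1 = -9 - 10 = -19)
Y(h) = -19
-43 + 11*Y(-7) = -43 + 11*(-19) = -43 - 209 = -252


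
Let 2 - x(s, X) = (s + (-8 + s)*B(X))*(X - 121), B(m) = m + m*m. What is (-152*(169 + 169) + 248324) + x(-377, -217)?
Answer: -6099383836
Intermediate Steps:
B(m) = m + m**2
x(s, X) = 2 - (-121 + X)*(s + X*(1 + X)*(-8 + s)) (x(s, X) = 2 - (s + (-8 + s)*(X*(1 + X)))*(X - 121) = 2 - (s + X*(1 + X)*(-8 + s))*(-121 + X) = 2 - (-121 + X)*(s + X*(1 + X)*(-8 + s)))
(-152*(169 + 169) + 248324) + x(-377, -217) = (-152*(169 + 169) + 248324) + (2 - 968*(-217) - 960*(-217)**2 + 8*(-217)**3 + 121*(-377) - 1*(-377)*(-217)**3 + 120*(-217)*(-377) + 120*(-377)*(-217)**2) = (-152*338 + 248324) + (2 + 210056 - 960*47089 + 8*(-10218313) - 45617 - 1*(-377)*(-10218313) + 9817080 + 120*(-377)*47089) = (-51376 + 248324) + (2 + 210056 - 45205440 - 81746504 - 45617 - 3852304001 + 9817080 - 2130306360) = 196948 - 6099580784 = -6099383836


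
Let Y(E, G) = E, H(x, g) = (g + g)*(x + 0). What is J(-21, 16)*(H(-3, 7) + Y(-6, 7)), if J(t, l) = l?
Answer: -768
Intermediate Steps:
H(x, g) = 2*g*x (H(x, g) = (2*g)*x = 2*g*x)
J(-21, 16)*(H(-3, 7) + Y(-6, 7)) = 16*(2*7*(-3) - 6) = 16*(-42 - 6) = 16*(-48) = -768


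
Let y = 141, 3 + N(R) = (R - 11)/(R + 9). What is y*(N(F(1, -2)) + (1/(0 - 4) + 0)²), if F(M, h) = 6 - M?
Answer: -53157/112 ≈ -474.62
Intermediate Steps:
N(R) = -3 + (-11 + R)/(9 + R) (N(R) = -3 + (R - 11)/(R + 9) = -3 + (-11 + R)/(9 + R))
y*(N(F(1, -2)) + (1/(0 - 4) + 0)²) = 141*(2*(-19 - (6 - 1*1))/(9 + (6 - 1*1)) + (1/(0 - 4) + 0)²) = 141*(2*(-19 - (6 - 1))/(9 + (6 - 1)) + (1/(-4) + 0)²) = 141*(2*(-19 - 1*5)/(9 + 5) + (-¼ + 0)²) = 141*(2*(-19 - 5)/14 + (-¼)²) = 141*(2*(1/14)*(-24) + 1/16) = 141*(-24/7 + 1/16) = 141*(-377/112) = -53157/112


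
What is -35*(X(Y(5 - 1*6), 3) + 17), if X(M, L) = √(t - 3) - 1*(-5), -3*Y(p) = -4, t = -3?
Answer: -770 - 35*I*√6 ≈ -770.0 - 85.732*I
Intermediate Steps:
Y(p) = 4/3 (Y(p) = -⅓*(-4) = 4/3)
X(M, L) = 5 + I*√6 (X(M, L) = √(-3 - 3) - 1*(-5) = √(-6) + 5 = I*√6 + 5 = 5 + I*√6)
-35*(X(Y(5 - 1*6), 3) + 17) = -35*((5 + I*√6) + 17) = -35*(22 + I*√6) = -770 - 35*I*√6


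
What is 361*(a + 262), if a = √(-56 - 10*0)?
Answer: 94582 + 722*I*√14 ≈ 94582.0 + 2701.5*I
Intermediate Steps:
a = 2*I*√14 (a = √(-56 + 0) = √(-56) = 2*I*√14 ≈ 7.4833*I)
361*(a + 262) = 361*(2*I*√14 + 262) = 361*(262 + 2*I*√14) = 94582 + 722*I*√14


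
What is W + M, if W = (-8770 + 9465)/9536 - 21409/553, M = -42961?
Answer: -2870312063/66752 ≈ -43000.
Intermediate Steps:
W = -2579391/66752 (W = 695*(1/9536) - 21409*1/553 = 695/9536 - 271/7 = -2579391/66752 ≈ -38.641)
W + M = -2579391/66752 - 42961 = -2870312063/66752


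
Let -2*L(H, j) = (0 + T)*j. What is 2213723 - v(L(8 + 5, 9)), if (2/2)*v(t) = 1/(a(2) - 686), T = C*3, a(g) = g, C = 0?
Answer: 1514186533/684 ≈ 2.2137e+6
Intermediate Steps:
T = 0 (T = 0*3 = 0)
L(H, j) = 0 (L(H, j) = -(0 + 0)*j/2 = -0*j = -1/2*0 = 0)
v(t) = -1/684 (v(t) = 1/(2 - 686) = 1/(-684) = -1/684)
2213723 - v(L(8 + 5, 9)) = 2213723 - 1*(-1/684) = 2213723 + 1/684 = 1514186533/684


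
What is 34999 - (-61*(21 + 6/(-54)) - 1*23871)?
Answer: 541298/9 ≈ 60144.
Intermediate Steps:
34999 - (-61*(21 + 6/(-54)) - 1*23871) = 34999 - (-61*(21 + 6*(-1/54)) - 23871) = 34999 - (-61*(21 - ⅑) - 23871) = 34999 - (-61*188/9 - 23871) = 34999 - (-11468/9 - 23871) = 34999 - 1*(-226307/9) = 34999 + 226307/9 = 541298/9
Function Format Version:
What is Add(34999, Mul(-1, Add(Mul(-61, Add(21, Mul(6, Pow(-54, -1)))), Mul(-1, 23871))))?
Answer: Rational(541298, 9) ≈ 60144.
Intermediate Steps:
Add(34999, Mul(-1, Add(Mul(-61, Add(21, Mul(6, Pow(-54, -1)))), Mul(-1, 23871)))) = Add(34999, Mul(-1, Add(Mul(-61, Add(21, Mul(6, Rational(-1, 54)))), -23871))) = Add(34999, Mul(-1, Add(Mul(-61, Add(21, Rational(-1, 9))), -23871))) = Add(34999, Mul(-1, Add(Mul(-61, Rational(188, 9)), -23871))) = Add(34999, Mul(-1, Add(Rational(-11468, 9), -23871))) = Add(34999, Mul(-1, Rational(-226307, 9))) = Add(34999, Rational(226307, 9)) = Rational(541298, 9)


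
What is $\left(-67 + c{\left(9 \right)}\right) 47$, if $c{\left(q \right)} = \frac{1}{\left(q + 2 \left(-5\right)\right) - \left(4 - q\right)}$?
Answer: $- \frac{12549}{4} \approx -3137.3$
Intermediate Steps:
$c{\left(q \right)} = \frac{1}{-14 + 2 q}$ ($c{\left(q \right)} = \frac{1}{\left(q - 10\right) + \left(-4 + q\right)} = \frac{1}{\left(-10 + q\right) + \left(-4 + q\right)} = \frac{1}{-14 + 2 q}$)
$\left(-67 + c{\left(9 \right)}\right) 47 = \left(-67 + \frac{1}{2 \left(-7 + 9\right)}\right) 47 = \left(-67 + \frac{1}{2 \cdot 2}\right) 47 = \left(-67 + \frac{1}{2} \cdot \frac{1}{2}\right) 47 = \left(-67 + \frac{1}{4}\right) 47 = \left(- \frac{267}{4}\right) 47 = - \frac{12549}{4}$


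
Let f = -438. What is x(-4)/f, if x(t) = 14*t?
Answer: 28/219 ≈ 0.12785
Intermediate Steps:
x(-4)/f = (14*(-4))/(-438) = -56*(-1/438) = 28/219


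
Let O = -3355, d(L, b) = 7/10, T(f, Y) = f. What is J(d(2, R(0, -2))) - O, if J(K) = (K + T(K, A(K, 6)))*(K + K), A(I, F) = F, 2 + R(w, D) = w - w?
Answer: 83924/25 ≈ 3357.0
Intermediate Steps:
R(w, D) = -2 (R(w, D) = -2 + (w - w) = -2 + 0 = -2)
d(L, b) = 7/10 (d(L, b) = 7*(1/10) = 7/10)
J(K) = 4*K**2 (J(K) = (K + K)*(K + K) = (2*K)*(2*K) = 4*K**2)
J(d(2, R(0, -2))) - O = 4*(7/10)**2 - 1*(-3355) = 4*(49/100) + 3355 = 49/25 + 3355 = 83924/25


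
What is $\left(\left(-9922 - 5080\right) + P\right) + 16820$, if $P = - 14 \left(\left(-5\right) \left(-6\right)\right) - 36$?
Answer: $1362$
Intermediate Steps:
$P = -456$ ($P = \left(-14\right) 30 - 36 = -420 - 36 = -456$)
$\left(\left(-9922 - 5080\right) + P\right) + 16820 = \left(\left(-9922 - 5080\right) - 456\right) + 16820 = \left(-15002 - 456\right) + 16820 = -15458 + 16820 = 1362$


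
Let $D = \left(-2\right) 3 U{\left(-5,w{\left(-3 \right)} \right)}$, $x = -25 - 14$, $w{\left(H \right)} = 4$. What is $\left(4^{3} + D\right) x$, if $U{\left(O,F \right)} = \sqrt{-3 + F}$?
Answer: $-2262$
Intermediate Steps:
$x = -39$
$D = -6$ ($D = \left(-2\right) 3 \sqrt{-3 + 4} = - 6 \sqrt{1} = \left(-6\right) 1 = -6$)
$\left(4^{3} + D\right) x = \left(4^{3} - 6\right) \left(-39\right) = \left(64 - 6\right) \left(-39\right) = 58 \left(-39\right) = -2262$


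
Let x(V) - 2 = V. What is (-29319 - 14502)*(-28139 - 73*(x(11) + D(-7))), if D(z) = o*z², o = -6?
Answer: 334178946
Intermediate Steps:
x(V) = 2 + V
D(z) = -6*z²
(-29319 - 14502)*(-28139 - 73*(x(11) + D(-7))) = (-29319 - 14502)*(-28139 - 73*((2 + 11) - 6*(-7)²)) = -43821*(-28139 - 73*(13 - 6*49)) = -43821*(-28139 - 73*(13 - 294)) = -43821*(-28139 - 73*(-281)) = -43821*(-28139 + 20513) = -43821*(-7626) = 334178946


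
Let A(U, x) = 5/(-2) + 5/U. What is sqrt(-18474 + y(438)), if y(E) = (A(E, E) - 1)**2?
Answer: I*sqrt(885447818)/219 ≈ 135.87*I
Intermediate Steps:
A(U, x) = -5/2 + 5/U (A(U, x) = 5*(-1/2) + 5/U = -5/2 + 5/U)
y(E) = (-7/2 + 5/E)**2 (y(E) = ((-5/2 + 5/E) - 1)**2 = (-7/2 + 5/E)**2)
sqrt(-18474 + y(438)) = sqrt(-18474 + (1/4)*(-10 + 7*438)**2/438**2) = sqrt(-18474 + (1/4)*(1/191844)*(-10 + 3066)**2) = sqrt(-18474 + (1/4)*(1/191844)*3056**2) = sqrt(-18474 + (1/4)*(1/191844)*9339136) = sqrt(-18474 + 583696/47961) = sqrt(-885447818/47961) = I*sqrt(885447818)/219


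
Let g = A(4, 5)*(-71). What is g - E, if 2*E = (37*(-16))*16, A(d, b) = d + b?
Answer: 4097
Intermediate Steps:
A(d, b) = b + d
E = -4736 (E = ((37*(-16))*16)/2 = (-592*16)/2 = (½)*(-9472) = -4736)
g = -639 (g = (5 + 4)*(-71) = 9*(-71) = -639)
g - E = -639 - 1*(-4736) = -639 + 4736 = 4097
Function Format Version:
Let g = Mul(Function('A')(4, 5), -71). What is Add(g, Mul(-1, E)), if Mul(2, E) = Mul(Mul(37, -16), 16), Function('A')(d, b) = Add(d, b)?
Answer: 4097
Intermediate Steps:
Function('A')(d, b) = Add(b, d)
E = -4736 (E = Mul(Rational(1, 2), Mul(Mul(37, -16), 16)) = Mul(Rational(1, 2), Mul(-592, 16)) = Mul(Rational(1, 2), -9472) = -4736)
g = -639 (g = Mul(Add(5, 4), -71) = Mul(9, -71) = -639)
Add(g, Mul(-1, E)) = Add(-639, Mul(-1, -4736)) = Add(-639, 4736) = 4097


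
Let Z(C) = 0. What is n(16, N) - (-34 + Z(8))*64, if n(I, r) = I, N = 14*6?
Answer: 2192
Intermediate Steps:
N = 84
n(16, N) - (-34 + Z(8))*64 = 16 - (-34 + 0)*64 = 16 - (-34)*64 = 16 - 1*(-2176) = 16 + 2176 = 2192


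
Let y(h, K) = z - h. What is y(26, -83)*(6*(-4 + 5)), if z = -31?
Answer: -342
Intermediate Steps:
y(h, K) = -31 - h
y(26, -83)*(6*(-4 + 5)) = (-31 - 1*26)*(6*(-4 + 5)) = (-31 - 26)*(6*1) = -57*6 = -342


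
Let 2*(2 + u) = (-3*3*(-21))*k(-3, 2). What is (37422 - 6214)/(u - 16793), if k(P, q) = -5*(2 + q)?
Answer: -31208/18685 ≈ -1.6702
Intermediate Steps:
k(P, q) = -10 - 5*q
u = -1892 (u = -2 + ((-3*3*(-21))*(-10 - 5*2))/2 = -2 + ((-9*(-21))*(-10 - 10))/2 = -2 + (189*(-20))/2 = -2 + (1/2)*(-3780) = -2 - 1890 = -1892)
(37422 - 6214)/(u - 16793) = (37422 - 6214)/(-1892 - 16793) = 31208/(-18685) = 31208*(-1/18685) = -31208/18685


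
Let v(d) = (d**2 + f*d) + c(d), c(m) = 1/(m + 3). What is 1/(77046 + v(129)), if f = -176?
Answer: 132/9369757 ≈ 1.4088e-5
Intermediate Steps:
c(m) = 1/(3 + m)
v(d) = d**2 + 1/(3 + d) - 176*d (v(d) = (d**2 - 176*d) + 1/(3 + d) = d**2 + 1/(3 + d) - 176*d)
1/(77046 + v(129)) = 1/(77046 + (1 + 129*(-176 + 129)*(3 + 129))/(3 + 129)) = 1/(77046 + (1 + 129*(-47)*132)/132) = 1/(77046 + (1 - 800316)/132) = 1/(77046 + (1/132)*(-800315)) = 1/(77046 - 800315/132) = 1/(9369757/132) = 132/9369757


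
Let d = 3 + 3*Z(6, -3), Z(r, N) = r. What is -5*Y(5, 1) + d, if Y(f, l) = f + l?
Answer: -9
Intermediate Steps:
d = 21 (d = 3 + 3*6 = 3 + 18 = 21)
-5*Y(5, 1) + d = -5*(5 + 1) + 21 = -5*6 + 21 = -30 + 21 = -9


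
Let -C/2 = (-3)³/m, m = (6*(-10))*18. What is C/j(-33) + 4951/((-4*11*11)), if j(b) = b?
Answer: -37127/3630 ≈ -10.228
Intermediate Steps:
m = -1080 (m = -60*18 = -1080)
C = -1/20 (C = -2*(-3)³/(-1080) = -(-54)*(-1)/1080 = -2*1/40 = -1/20 ≈ -0.050000)
C/j(-33) + 4951/((-4*11*11)) = -1/20/(-33) + 4951/((-4*11*11)) = -1/20*(-1/33) + 4951/((-44*11)) = 1/660 + 4951/(-484) = 1/660 + 4951*(-1/484) = 1/660 - 4951/484 = -37127/3630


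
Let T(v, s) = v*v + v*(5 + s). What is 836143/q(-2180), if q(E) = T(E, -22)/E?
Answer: -836143/2197 ≈ -380.58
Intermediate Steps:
T(v, s) = v**2 + v*(5 + s)
q(E) = -17 + E (q(E) = (E*(5 - 22 + E))/E = (E*(-17 + E))/E = -17 + E)
836143/q(-2180) = 836143/(-17 - 2180) = 836143/(-2197) = 836143*(-1/2197) = -836143/2197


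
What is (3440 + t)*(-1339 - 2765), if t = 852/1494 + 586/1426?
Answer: -835713228744/59179 ≈ -1.4122e+7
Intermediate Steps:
t = 174203/177537 (t = 852*(1/1494) + 586*(1/1426) = 142/249 + 293/713 = 174203/177537 ≈ 0.98122)
(3440 + t)*(-1339 - 2765) = (3440 + 174203/177537)*(-1339 - 2765) = (610901483/177537)*(-4104) = -835713228744/59179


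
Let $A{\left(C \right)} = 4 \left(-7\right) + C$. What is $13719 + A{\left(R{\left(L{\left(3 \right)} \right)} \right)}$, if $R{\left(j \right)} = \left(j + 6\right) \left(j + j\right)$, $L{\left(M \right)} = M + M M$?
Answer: $14123$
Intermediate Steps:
$L{\left(M \right)} = M + M^{2}$
$R{\left(j \right)} = 2 j \left(6 + j\right)$ ($R{\left(j \right)} = \left(6 + j\right) 2 j = 2 j \left(6 + j\right)$)
$A{\left(C \right)} = -28 + C$
$13719 + A{\left(R{\left(L{\left(3 \right)} \right)} \right)} = 13719 - \left(28 - 2 \cdot 3 \left(1 + 3\right) \left(6 + 3 \left(1 + 3\right)\right)\right) = 13719 - \left(28 - 2 \cdot 3 \cdot 4 \left(6 + 3 \cdot 4\right)\right) = 13719 - \left(28 - 24 \left(6 + 12\right)\right) = 13719 - \left(28 - 432\right) = 13719 + \left(-28 + 432\right) = 13719 + 404 = 14123$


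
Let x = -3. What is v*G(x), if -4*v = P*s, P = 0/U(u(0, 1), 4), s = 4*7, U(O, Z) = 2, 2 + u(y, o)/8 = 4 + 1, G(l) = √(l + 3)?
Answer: 0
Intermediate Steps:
G(l) = √(3 + l)
u(y, o) = 24 (u(y, o) = -16 + 8*(4 + 1) = -16 + 8*5 = -16 + 40 = 24)
s = 28
P = 0 (P = 0/2 = 0*(½) = 0)
v = 0 (v = -0*28 = -¼*0 = 0)
v*G(x) = 0*√(3 - 3) = 0*√0 = 0*0 = 0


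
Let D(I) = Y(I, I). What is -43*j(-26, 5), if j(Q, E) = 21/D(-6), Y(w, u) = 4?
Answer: -903/4 ≈ -225.75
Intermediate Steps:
D(I) = 4
j(Q, E) = 21/4
-43*j(-26, 5) = -43*21/4 = -903/4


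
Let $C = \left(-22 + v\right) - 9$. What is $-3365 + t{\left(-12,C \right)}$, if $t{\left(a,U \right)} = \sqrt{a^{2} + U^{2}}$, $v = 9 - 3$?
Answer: $-3365 + \sqrt{769} \approx -3337.3$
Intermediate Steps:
$v = 6$
$C = -25$ ($C = \left(-22 + 6\right) - 9 = -16 - 9 = -25$)
$t{\left(a,U \right)} = \sqrt{U^{2} + a^{2}}$
$-3365 + t{\left(-12,C \right)} = -3365 + \sqrt{\left(-25\right)^{2} + \left(-12\right)^{2}} = -3365 + \sqrt{625 + 144} = -3365 + \sqrt{769}$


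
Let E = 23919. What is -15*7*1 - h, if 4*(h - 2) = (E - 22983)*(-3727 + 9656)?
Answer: -1387493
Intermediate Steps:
h = 1387388 (h = 2 + ((23919 - 22983)*(-3727 + 9656))/4 = 2 + (936*5929)/4 = 2 + (¼)*5549544 = 2 + 1387386 = 1387388)
-15*7*1 - h = -15*7*1 - 1*1387388 = -105*1 - 1387388 = -105 - 1387388 = -1387493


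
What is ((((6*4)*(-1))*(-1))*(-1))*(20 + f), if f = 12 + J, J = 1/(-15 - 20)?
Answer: -26856/35 ≈ -767.31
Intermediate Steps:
J = -1/35 (J = 1/(-35) = -1/35 ≈ -0.028571)
f = 419/35 (f = 12 - 1/35 = 419/35 ≈ 11.971)
((((6*4)*(-1))*(-1))*(-1))*(20 + f) = ((((6*4)*(-1))*(-1))*(-1))*(20 + 419/35) = (((24*(-1))*(-1))*(-1))*(1119/35) = (-24*(-1)*(-1))*(1119/35) = (24*(-1))*(1119/35) = -24*1119/35 = -26856/35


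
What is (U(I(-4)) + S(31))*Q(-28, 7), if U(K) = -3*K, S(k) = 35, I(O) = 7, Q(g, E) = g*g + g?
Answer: 10584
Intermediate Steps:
Q(g, E) = g + g² (Q(g, E) = g² + g = g + g²)
(U(I(-4)) + S(31))*Q(-28, 7) = (-3*7 + 35)*(-28*(1 - 28)) = (-21 + 35)*(-28*(-27)) = 14*756 = 10584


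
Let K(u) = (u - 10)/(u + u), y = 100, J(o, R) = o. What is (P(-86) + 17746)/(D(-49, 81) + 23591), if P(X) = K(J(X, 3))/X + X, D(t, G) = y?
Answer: 32653328/43804659 ≈ 0.74543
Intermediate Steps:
K(u) = (-10 + u)/(2*u) (K(u) = (-10 + u)/((2*u)) = (-10 + u)*(1/(2*u)) = (-10 + u)/(2*u))
D(t, G) = 100
P(X) = X + (-10 + X)/(2*X²) (P(X) = ((-10 + X)/(2*X))/X + X = (-10 + X)/(2*X²) + X = X + (-10 + X)/(2*X²))
(P(-86) + 17746)/(D(-49, 81) + 23591) = ((-5 + (-86)³ + (½)*(-86))/(-86)² + 17746)/(100 + 23591) = ((-5 - 636056 - 43)/7396 + 17746)/23691 = ((1/7396)*(-636104) + 17746)*(1/23691) = (-159026/1849 + 17746)*(1/23691) = (32653328/1849)*(1/23691) = 32653328/43804659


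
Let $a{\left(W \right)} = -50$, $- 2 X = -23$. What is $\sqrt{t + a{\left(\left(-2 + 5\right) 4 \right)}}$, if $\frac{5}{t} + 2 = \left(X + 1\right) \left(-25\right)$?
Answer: $\frac{22 i \sqrt{40885}}{629} \approx 7.0722 i$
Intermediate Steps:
$X = \frac{23}{2}$ ($X = \left(- \frac{1}{2}\right) \left(-23\right) = \frac{23}{2} \approx 11.5$)
$t = - \frac{10}{629}$ ($t = \frac{5}{-2 + \left(\frac{23}{2} + 1\right) \left(-25\right)} = \frac{5}{-2 + \frac{25}{2} \left(-25\right)} = \frac{5}{-2 - \frac{625}{2}} = \frac{5}{- \frac{629}{2}} = 5 \left(- \frac{2}{629}\right) = - \frac{10}{629} \approx -0.015898$)
$\sqrt{t + a{\left(\left(-2 + 5\right) 4 \right)}} = \sqrt{- \frac{10}{629} - 50} = \sqrt{- \frac{31460}{629}} = \frac{22 i \sqrt{40885}}{629}$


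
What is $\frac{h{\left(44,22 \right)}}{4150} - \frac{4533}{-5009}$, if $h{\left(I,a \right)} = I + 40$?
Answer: $\frac{9616353}{10393675} \approx 0.92521$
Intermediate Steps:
$h{\left(I,a \right)} = 40 + I$
$\frac{h{\left(44,22 \right)}}{4150} - \frac{4533}{-5009} = \frac{40 + 44}{4150} - \frac{4533}{-5009} = 84 \cdot \frac{1}{4150} - - \frac{4533}{5009} = \frac{42}{2075} + \frac{4533}{5009} = \frac{9616353}{10393675}$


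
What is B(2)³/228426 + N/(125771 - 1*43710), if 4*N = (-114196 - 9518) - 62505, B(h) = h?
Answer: -1119332509/1973143788 ≈ -0.56728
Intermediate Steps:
N = -186219/4 (N = ((-114196 - 9518) - 62505)/4 = (-123714 - 62505)/4 = (¼)*(-186219) = -186219/4 ≈ -46555.)
B(2)³/228426 + N/(125771 - 1*43710) = 2³/228426 - 186219/(4*(125771 - 1*43710)) = 8*(1/228426) - 186219/(4*(125771 - 43710)) = 4/114213 - 186219/4/82061 = 4/114213 - 186219/4*1/82061 = 4/114213 - 9801/17276 = -1119332509/1973143788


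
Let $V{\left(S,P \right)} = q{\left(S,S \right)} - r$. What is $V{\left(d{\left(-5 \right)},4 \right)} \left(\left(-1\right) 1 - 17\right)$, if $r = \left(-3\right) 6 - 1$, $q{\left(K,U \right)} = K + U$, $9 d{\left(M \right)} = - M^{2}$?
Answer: $-242$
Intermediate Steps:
$d{\left(M \right)} = - \frac{M^{2}}{9}$ ($d{\left(M \right)} = \frac{\left(-1\right) M^{2}}{9} = - \frac{M^{2}}{9}$)
$r = -19$ ($r = -18 - 1 = -19$)
$V{\left(S,P \right)} = 19 + 2 S$ ($V{\left(S,P \right)} = \left(S + S\right) - -19 = 2 S + 19 = 19 + 2 S$)
$V{\left(d{\left(-5 \right)},4 \right)} \left(\left(-1\right) 1 - 17\right) = \left(19 + 2 \left(- \frac{\left(-5\right)^{2}}{9}\right)\right) \left(\left(-1\right) 1 - 17\right) = \left(19 + 2 \left(\left(- \frac{1}{9}\right) 25\right)\right) \left(-1 - 17\right) = \left(19 + 2 \left(- \frac{25}{9}\right)\right) \left(-18\right) = \left(19 - \frac{50}{9}\right) \left(-18\right) = \frac{121}{9} \left(-18\right) = -242$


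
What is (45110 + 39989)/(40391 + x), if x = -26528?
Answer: 85099/13863 ≈ 6.1386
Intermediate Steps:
(45110 + 39989)/(40391 + x) = (45110 + 39989)/(40391 - 26528) = 85099/13863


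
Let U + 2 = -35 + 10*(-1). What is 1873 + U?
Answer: 1826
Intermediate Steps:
U = -47 (U = -2 + (-35 + 10*(-1)) = -2 + (-35 - 10) = -2 - 45 = -47)
1873 + U = 1873 - 47 = 1826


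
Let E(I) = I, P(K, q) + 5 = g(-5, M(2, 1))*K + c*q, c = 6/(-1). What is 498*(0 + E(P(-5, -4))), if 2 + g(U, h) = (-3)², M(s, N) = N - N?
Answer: -7968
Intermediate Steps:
M(s, N) = 0
g(U, h) = 7 (g(U, h) = -2 + (-3)² = -2 + 9 = 7)
c = -6 (c = 6*(-1) = -6)
P(K, q) = -5 - 6*q + 7*K (P(K, q) = -5 + (7*K - 6*q) = -5 + (-6*q + 7*K) = -5 - 6*q + 7*K)
498*(0 + E(P(-5, -4))) = 498*(0 + (-5 - 6*(-4) + 7*(-5))) = 498*(0 + (-5 + 24 - 35)) = 498*(0 - 16) = 498*(-16) = -7968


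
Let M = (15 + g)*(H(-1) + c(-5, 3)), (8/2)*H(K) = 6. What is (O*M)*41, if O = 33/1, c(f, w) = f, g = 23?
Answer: -179949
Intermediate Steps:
H(K) = 3/2 (H(K) = (1/4)*6 = 3/2)
O = 33 (O = 33*1 = 33)
M = -133 (M = (15 + 23)*(3/2 - 5) = 38*(-7/2) = -133)
(O*M)*41 = (33*(-133))*41 = -4389*41 = -179949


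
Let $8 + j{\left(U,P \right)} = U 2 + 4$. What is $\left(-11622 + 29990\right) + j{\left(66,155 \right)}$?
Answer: $18496$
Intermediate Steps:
$j{\left(U,P \right)} = -4 + 2 U$ ($j{\left(U,P \right)} = -8 + \left(U 2 + 4\right) = -8 + \left(2 U + 4\right) = -8 + \left(4 + 2 U\right) = -4 + 2 U$)
$\left(-11622 + 29990\right) + j{\left(66,155 \right)} = \left(-11622 + 29990\right) + \left(-4 + 2 \cdot 66\right) = 18368 + \left(-4 + 132\right) = 18368 + 128 = 18496$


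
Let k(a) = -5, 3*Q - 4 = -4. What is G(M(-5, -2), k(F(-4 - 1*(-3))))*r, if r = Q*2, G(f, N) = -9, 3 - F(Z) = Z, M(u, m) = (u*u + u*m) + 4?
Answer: 0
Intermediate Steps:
Q = 0 (Q = 4/3 + (⅓)*(-4) = 4/3 - 4/3 = 0)
M(u, m) = 4 + u² + m*u (M(u, m) = (u² + m*u) + 4 = 4 + u² + m*u)
F(Z) = 3 - Z
r = 0 (r = 0*2 = 0)
G(M(-5, -2), k(F(-4 - 1*(-3))))*r = -9*0 = 0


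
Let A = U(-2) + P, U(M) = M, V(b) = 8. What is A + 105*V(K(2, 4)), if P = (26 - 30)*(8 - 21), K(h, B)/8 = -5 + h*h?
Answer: 890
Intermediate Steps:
K(h, B) = -40 + 8*h**2 (K(h, B) = 8*(-5 + h*h) = 8*(-5 + h**2) = -40 + 8*h**2)
P = 52 (P = -4*(-13) = 52)
A = 50 (A = -2 + 52 = 50)
A + 105*V(K(2, 4)) = 50 + 105*8 = 50 + 840 = 890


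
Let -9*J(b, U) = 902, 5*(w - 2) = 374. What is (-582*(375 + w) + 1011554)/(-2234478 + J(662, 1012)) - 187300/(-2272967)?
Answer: -14433987849374/57140128777835 ≈ -0.25261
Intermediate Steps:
w = 384/5 (w = 2 + (⅕)*374 = 2 + 374/5 = 384/5 ≈ 76.800)
J(b, U) = -902/9 (J(b, U) = -⅑*902 = -902/9)
(-582*(375 + w) + 1011554)/(-2234478 + J(662, 1012)) - 187300/(-2272967) = (-582*(375 + 384/5) + 1011554)/(-2234478 - 902/9) - 187300/(-2272967) = (-582*2259/5 + 1011554)/(-20111204/9) - 187300*(-1)/2272967 = (-1314738/5 + 1011554)*(-9/20111204) - 1*(-187300/2272967) = (3743032/5)*(-9/20111204) + 187300/2272967 = -8421822/25139005 + 187300/2272967 = -14433987849374/57140128777835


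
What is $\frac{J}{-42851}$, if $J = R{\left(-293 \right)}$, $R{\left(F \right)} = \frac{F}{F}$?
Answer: $- \frac{1}{42851} \approx -2.3337 \cdot 10^{-5}$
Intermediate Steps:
$R{\left(F \right)} = 1$
$J = 1$
$\frac{J}{-42851} = 1 \frac{1}{-42851} = 1 \left(- \frac{1}{42851}\right) = - \frac{1}{42851}$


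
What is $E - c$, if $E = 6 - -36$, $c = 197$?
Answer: $-155$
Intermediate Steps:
$E = 42$ ($E = 6 + 36 = 42$)
$E - c = 42 - 197 = -155$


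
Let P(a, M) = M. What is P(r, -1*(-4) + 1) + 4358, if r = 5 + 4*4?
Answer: 4363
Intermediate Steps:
r = 21 (r = 5 + 16 = 21)
P(r, -1*(-4) + 1) + 4358 = (-1*(-4) + 1) + 4358 = (4 + 1) + 4358 = 5 + 4358 = 4363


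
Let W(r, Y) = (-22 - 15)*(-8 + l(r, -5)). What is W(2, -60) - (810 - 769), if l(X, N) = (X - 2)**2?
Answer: 255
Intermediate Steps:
l(X, N) = (-2 + X)**2
W(r, Y) = 296 - 37*(-2 + r)**2 (W(r, Y) = (-22 - 15)*(-8 + (-2 + r)**2) = -37*(-8 + (-2 + r)**2) = 296 - 37*(-2 + r)**2)
W(2, -60) - (810 - 769) = (296 - 37*(-2 + 2)**2) - (810 - 769) = (296 - 37*0**2) - 1*41 = (296 - 37*0) - 41 = (296 + 0) - 41 = 296 - 41 = 255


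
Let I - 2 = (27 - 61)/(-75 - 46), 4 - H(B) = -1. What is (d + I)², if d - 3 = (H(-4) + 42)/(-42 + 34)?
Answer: 330625/937024 ≈ 0.35285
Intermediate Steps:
H(B) = 5 (H(B) = 4 - 1*(-1) = 4 + 1 = 5)
d = -23/8 (d = 3 + (5 + 42)/(-42 + 34) = 3 + 47/(-8) = 3 + 47*(-⅛) = 3 - 47/8 = -23/8 ≈ -2.8750)
I = 276/121 (I = 2 + (27 - 61)/(-75 - 46) = 2 - 34/(-121) = 2 - 34*(-1/121) = 2 + 34/121 = 276/121 ≈ 2.2810)
(d + I)² = (-23/8 + 276/121)² = (-575/968)² = 330625/937024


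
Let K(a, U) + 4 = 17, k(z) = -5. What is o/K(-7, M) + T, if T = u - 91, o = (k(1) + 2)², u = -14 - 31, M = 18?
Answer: -1759/13 ≈ -135.31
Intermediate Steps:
u = -45
K(a, U) = 13 (K(a, U) = -4 + 17 = 13)
o = 9 (o = (-5 + 2)² = (-3)² = 9)
T = -136 (T = -45 - 91 = -136)
o/K(-7, M) + T = 9/13 - 136 = -1759/13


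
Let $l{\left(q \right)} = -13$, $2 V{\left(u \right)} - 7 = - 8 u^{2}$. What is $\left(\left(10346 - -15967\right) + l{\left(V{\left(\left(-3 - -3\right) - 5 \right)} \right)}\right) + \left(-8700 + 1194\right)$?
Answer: $18794$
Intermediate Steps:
$V{\left(u \right)} = \frac{7}{2} - 4 u^{2}$ ($V{\left(u \right)} = \frac{7}{2} + \frac{\left(-8\right) u^{2}}{2} = \frac{7}{2} - 4 u^{2}$)
$\left(\left(10346 - -15967\right) + l{\left(V{\left(\left(-3 - -3\right) - 5 \right)} \right)}\right) + \left(-8700 + 1194\right) = \left(\left(10346 - -15967\right) - 13\right) + \left(-8700 + 1194\right) = \left(\left(10346 + 15967\right) - 13\right) - 7506 = \left(26313 - 13\right) - 7506 = 26300 - 7506 = 18794$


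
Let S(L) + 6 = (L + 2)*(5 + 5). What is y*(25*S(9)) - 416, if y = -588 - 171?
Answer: -1973816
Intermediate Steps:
S(L) = 14 + 10*L (S(L) = -6 + (L + 2)*(5 + 5) = -6 + (2 + L)*10 = -6 + (20 + 10*L) = 14 + 10*L)
y = -759
y*(25*S(9)) - 416 = -18975*(14 + 10*9) - 416 = -18975*(14 + 90) - 416 = -18975*104 - 416 = -759*2600 - 416 = -1973400 - 416 = -1973816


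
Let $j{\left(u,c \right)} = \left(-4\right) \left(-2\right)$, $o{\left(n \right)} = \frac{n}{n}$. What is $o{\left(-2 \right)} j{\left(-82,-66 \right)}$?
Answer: $8$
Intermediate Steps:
$o{\left(n \right)} = 1$
$j{\left(u,c \right)} = 8$
$o{\left(-2 \right)} j{\left(-82,-66 \right)} = 1 \cdot 8 = 8$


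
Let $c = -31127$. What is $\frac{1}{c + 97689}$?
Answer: $\frac{1}{66562} \approx 1.5024 \cdot 10^{-5}$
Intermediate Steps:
$\frac{1}{c + 97689} = \frac{1}{-31127 + 97689} = \frac{1}{66562}$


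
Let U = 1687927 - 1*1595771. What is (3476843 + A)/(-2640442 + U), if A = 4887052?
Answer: -8363895/2548286 ≈ -3.2822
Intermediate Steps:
U = 92156 (U = 1687927 - 1595771 = 92156)
(3476843 + A)/(-2640442 + U) = (3476843 + 4887052)/(-2640442 + 92156) = 8363895/(-2548286) = 8363895*(-1/2548286) = -8363895/2548286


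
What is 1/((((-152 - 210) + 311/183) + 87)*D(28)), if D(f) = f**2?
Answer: -183/39210976 ≈ -4.6671e-6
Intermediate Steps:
1/((((-152 - 210) + 311/183) + 87)*D(28)) = 1/((((-152 - 210) + 311/183) + 87)*(28**2)) = 1/(((-362 + 311*(1/183)) + 87)*784) = (1/784)/((-362 + 311/183) + 87) = (1/784)/(-65935/183 + 87) = (1/784)/(-50014/183) = -183/50014*1/784 = -183/39210976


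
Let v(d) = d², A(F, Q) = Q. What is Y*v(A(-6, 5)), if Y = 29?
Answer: 725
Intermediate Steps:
Y*v(A(-6, 5)) = 29*5² = 29*25 = 725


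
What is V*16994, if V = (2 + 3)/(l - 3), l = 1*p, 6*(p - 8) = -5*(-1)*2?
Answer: 25491/2 ≈ 12746.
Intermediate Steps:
p = 29/3 (p = 8 + (-5*(-1)*2)/6 = 8 + (5*2)/6 = 8 + (1/6)*10 = 8 + 5/3 = 29/3 ≈ 9.6667)
l = 29/3 (l = 1*(29/3) = 29/3 ≈ 9.6667)
V = 3/4 (V = (2 + 3)/(29/3 - 3) = 5/(20/3) = 5*(3/20) = 3/4 ≈ 0.75000)
V*16994 = (3/4)*16994 = 25491/2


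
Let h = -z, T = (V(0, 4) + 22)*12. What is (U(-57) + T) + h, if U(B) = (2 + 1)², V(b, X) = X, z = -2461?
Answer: 2782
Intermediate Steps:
T = 312 (T = (4 + 22)*12 = 26*12 = 312)
h = 2461 (h = -1*(-2461) = 2461)
U(B) = 9 (U(B) = 3² = 9)
(U(-57) + T) + h = (9 + 312) + 2461 = 321 + 2461 = 2782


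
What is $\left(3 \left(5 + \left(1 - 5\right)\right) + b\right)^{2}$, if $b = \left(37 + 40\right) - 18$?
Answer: $3844$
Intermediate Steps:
$b = 59$ ($b = 77 - 18 = 59$)
$\left(3 \left(5 + \left(1 - 5\right)\right) + b\right)^{2} = \left(3 \left(5 + \left(1 - 5\right)\right) + 59\right)^{2} = \left(3 \left(5 - 4\right) + 59\right)^{2} = \left(3 \cdot 1 + 59\right)^{2} = \left(3 + 59\right)^{2} = 62^{2} = 3844$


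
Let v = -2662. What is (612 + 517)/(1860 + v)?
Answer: -1129/802 ≈ -1.4077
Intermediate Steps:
(612 + 517)/(1860 + v) = (612 + 517)/(1860 - 2662) = 1129/(-802) = 1129*(-1/802) = -1129/802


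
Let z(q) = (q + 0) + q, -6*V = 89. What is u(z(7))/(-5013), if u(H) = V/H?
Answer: 89/421092 ≈ 0.00021136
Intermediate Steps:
V = -89/6 (V = -1/6*89 = -89/6 ≈ -14.833)
z(q) = 2*q (z(q) = q + q = 2*q)
u(H) = -89/(6*H)
u(z(7))/(-5013) = -89/(6*(2*7))/(-5013) = -89/6/14*(-1/5013) = -89/6*1/14*(-1/5013) = -89/84*(-1/5013) = 89/421092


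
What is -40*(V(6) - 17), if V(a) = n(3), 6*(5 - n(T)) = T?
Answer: 500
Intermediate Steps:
n(T) = 5 - T/6
V(a) = 9/2 (V(a) = 5 - ⅙*3 = 5 - ½ = 9/2)
-40*(V(6) - 17) = -40*(9/2 - 17) = -40*(-25/2) = 500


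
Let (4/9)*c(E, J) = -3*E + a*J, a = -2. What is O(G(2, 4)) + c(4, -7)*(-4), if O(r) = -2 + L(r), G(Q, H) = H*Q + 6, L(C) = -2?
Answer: -22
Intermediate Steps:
c(E, J) = -27*E/4 - 9*J/2 (c(E, J) = 9*(-3*E - 2*J)/4 = -27*E/4 - 9*J/2)
G(Q, H) = 6 + H*Q
O(r) = -4 (O(r) = -2 - 2 = -4)
O(G(2, 4)) + c(4, -7)*(-4) = -4 + (-27/4*4 - 9/2*(-7))*(-4) = -4 + (-27 + 63/2)*(-4) = -4 + (9/2)*(-4) = -4 - 18 = -22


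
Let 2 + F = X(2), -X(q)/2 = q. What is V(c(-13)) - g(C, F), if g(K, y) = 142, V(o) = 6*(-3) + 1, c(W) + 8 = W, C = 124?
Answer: -159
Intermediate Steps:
X(q) = -2*q
c(W) = -8 + W
V(o) = -17 (V(o) = -18 + 1 = -17)
F = -6 (F = -2 - 2*2 = -2 - 4 = -6)
V(c(-13)) - g(C, F) = -17 - 1*142 = -17 - 142 = -159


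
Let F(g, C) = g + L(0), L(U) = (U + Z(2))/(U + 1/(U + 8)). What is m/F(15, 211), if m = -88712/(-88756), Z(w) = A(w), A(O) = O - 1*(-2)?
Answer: 22178/1042883 ≈ 0.021266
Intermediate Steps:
A(O) = 2 + O (A(O) = O + 2 = 2 + O)
Z(w) = 2 + w
L(U) = (4 + U)/(U + 1/(8 + U)) (L(U) = (U + (2 + 2))/(U + 1/(U + 8)) = (U + 4)/(U + 1/(8 + U)) = (4 + U)/(U + 1/(8 + U)))
F(g, C) = 32 + g (F(g, C) = g + (32 + 0**2 + 12*0)/(1 + 0**2 + 8*0) = g + (32 + 0 + 0)/(1 + 0 + 0) = g + 32/1 = g + 1*32 = g + 32 = 32 + g)
m = 22178/22189 (m = -88712*(-1/88756) = 22178/22189 ≈ 0.99950)
m/F(15, 211) = 22178/(22189*(32 + 15)) = (22178/22189)/47 = (22178/22189)*(1/47) = 22178/1042883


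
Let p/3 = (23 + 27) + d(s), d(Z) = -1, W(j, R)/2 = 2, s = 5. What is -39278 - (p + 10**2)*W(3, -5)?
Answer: -40266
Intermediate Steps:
W(j, R) = 4 (W(j, R) = 2*2 = 4)
p = 147 (p = 3*((23 + 27) - 1) = 3*(50 - 1) = 3*49 = 147)
-39278 - (p + 10**2)*W(3, -5) = -39278 - (147 + 10**2)*4 = -39278 - (147 + 100)*4 = -39278 - 247*4 = -39278 - 1*988 = -39278 - 988 = -40266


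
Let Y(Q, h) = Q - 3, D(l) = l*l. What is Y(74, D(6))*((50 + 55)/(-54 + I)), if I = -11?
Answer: -1491/13 ≈ -114.69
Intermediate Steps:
D(l) = l**2
Y(Q, h) = -3 + Q
Y(74, D(6))*((50 + 55)/(-54 + I)) = (-3 + 74)*((50 + 55)/(-54 - 11)) = 71*(105/(-65)) = 71*(105*(-1/65)) = 71*(-21/13) = -1491/13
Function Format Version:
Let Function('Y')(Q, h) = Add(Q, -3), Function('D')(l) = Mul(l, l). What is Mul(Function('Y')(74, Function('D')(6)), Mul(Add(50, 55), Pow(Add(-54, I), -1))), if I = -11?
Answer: Rational(-1491, 13) ≈ -114.69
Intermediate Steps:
Function('D')(l) = Pow(l, 2)
Function('Y')(Q, h) = Add(-3, Q)
Mul(Function('Y')(74, Function('D')(6)), Mul(Add(50, 55), Pow(Add(-54, I), -1))) = Mul(Add(-3, 74), Mul(Add(50, 55), Pow(Add(-54, -11), -1))) = Mul(71, Mul(105, Pow(-65, -1))) = Mul(71, Mul(105, Rational(-1, 65))) = Mul(71, Rational(-21, 13)) = Rational(-1491, 13)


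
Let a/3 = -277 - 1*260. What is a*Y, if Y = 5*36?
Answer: -289980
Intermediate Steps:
Y = 180
a = -1611 (a = 3*(-277 - 1*260) = 3*(-277 - 260) = 3*(-537) = -1611)
a*Y = -1611*180 = -289980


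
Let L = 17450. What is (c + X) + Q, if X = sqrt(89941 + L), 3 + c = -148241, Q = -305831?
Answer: -454075 + sqrt(107391) ≈ -4.5375e+5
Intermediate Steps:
c = -148244 (c = -3 - 148241 = -148244)
X = sqrt(107391) (X = sqrt(89941 + 17450) = sqrt(107391) ≈ 327.71)
(c + X) + Q = (-148244 + sqrt(107391)) - 305831 = -454075 + sqrt(107391)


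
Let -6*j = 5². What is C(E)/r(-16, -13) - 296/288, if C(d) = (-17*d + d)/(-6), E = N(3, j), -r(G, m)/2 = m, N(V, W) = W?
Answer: -227/156 ≈ -1.4551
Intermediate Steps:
j = -25/6 (j = -⅙*5² = -⅙*25 = -25/6 ≈ -4.1667)
r(G, m) = -2*m
E = -25/6 ≈ -4.1667
C(d) = 8*d/3 (C(d) = -16*d*(-⅙) = 8*d/3)
C(E)/r(-16, -13) - 296/288 = ((8/3)*(-25/6))/((-2*(-13))) - 296/288 = -100/9/26 - 296*1/288 = -100/9*1/26 - 37/36 = -50/117 - 37/36 = -227/156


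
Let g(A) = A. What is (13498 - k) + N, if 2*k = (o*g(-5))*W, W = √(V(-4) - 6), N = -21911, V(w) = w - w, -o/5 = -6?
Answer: -8413 + 75*I*√6 ≈ -8413.0 + 183.71*I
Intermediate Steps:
o = 30 (o = -5*(-6) = 30)
V(w) = 0
W = I*√6 (W = √(0 - 6) = √(-6) = I*√6 ≈ 2.4495*I)
k = -75*I*√6 (k = ((30*(-5))*(I*√6))/2 = (-150*I*√6)/2 = -75*I*√6 ≈ -183.71*I)
(13498 - k) + N = (13498 - (-75)*I*√6) - 21911 = (13498 + 75*I*√6) - 21911 = -8413 + 75*I*√6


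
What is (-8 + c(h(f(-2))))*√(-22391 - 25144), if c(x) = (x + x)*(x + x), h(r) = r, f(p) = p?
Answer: 8*I*√47535 ≈ 1744.2*I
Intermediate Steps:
c(x) = 4*x² (c(x) = (2*x)*(2*x) = 4*x²)
(-8 + c(h(f(-2))))*√(-22391 - 25144) = (-8 + 4*(-2)²)*√(-22391 - 25144) = (-8 + 4*4)*√(-47535) = (-8 + 16)*(I*√47535) = 8*(I*√47535) = 8*I*√47535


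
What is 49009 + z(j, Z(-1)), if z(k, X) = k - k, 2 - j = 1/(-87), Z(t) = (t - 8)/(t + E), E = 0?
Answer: 49009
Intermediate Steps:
Z(t) = (-8 + t)/t (Z(t) = (t - 8)/(t + 0) = (-8 + t)/t)
j = 175/87 (j = 2 - 1/(-87) = 2 - 1*(-1/87) = 2 + 1/87 = 175/87 ≈ 2.0115)
z(k, X) = 0
49009 + z(j, Z(-1)) = 49009 + 0 = 49009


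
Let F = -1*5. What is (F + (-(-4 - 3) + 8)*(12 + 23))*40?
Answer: 20800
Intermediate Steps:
F = -5
(F + (-(-4 - 3) + 8)*(12 + 23))*40 = (-5 + (-(-4 - 3) + 8)*(12 + 23))*40 = (-5 + (-1*(-7) + 8)*35)*40 = (-5 + (7 + 8)*35)*40 = (-5 + 15*35)*40 = (-5 + 525)*40 = 520*40 = 20800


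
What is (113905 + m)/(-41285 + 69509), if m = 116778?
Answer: 230683/28224 ≈ 8.1733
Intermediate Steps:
(113905 + m)/(-41285 + 69509) = (113905 + 116778)/(-41285 + 69509) = 230683/28224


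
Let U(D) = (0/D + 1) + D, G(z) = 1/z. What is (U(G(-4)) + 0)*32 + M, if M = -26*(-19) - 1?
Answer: 517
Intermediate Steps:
U(D) = 1 + D (U(D) = (0 + 1) + D = 1 + D)
M = 493 (M = 494 - 1 = 493)
(U(G(-4)) + 0)*32 + M = ((1 + 1/(-4)) + 0)*32 + 493 = ((1 - ¼) + 0)*32 + 493 = (¾ + 0)*32 + 493 = (¾)*32 + 493 = 24 + 493 = 517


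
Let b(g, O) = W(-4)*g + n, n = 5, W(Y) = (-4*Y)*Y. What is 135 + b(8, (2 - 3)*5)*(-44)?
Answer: 22443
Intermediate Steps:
W(Y) = -4*Y²
b(g, O) = 5 - 64*g (b(g, O) = (-4*(-4)²)*g + 5 = (-4*16)*g + 5 = -64*g + 5 = 5 - 64*g)
135 + b(8, (2 - 3)*5)*(-44) = 135 + (5 - 64*8)*(-44) = 135 + (5 - 512)*(-44) = 135 - 507*(-44) = 135 + 22308 = 22443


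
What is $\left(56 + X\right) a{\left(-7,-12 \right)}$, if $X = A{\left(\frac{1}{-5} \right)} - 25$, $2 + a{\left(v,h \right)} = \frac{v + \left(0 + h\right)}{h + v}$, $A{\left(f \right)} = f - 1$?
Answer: $- \frac{149}{5} \approx -29.8$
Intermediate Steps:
$A{\left(f \right)} = -1 + f$ ($A{\left(f \right)} = f - 1 = -1 + f$)
$a{\left(v,h \right)} = -1$ ($a{\left(v,h \right)} = -2 + \frac{v + \left(0 + h\right)}{h + v} = -2 + \frac{v + h}{h + v} = -2 + \frac{h + v}{h + v} = -2 + 1 = -1$)
$X = - \frac{131}{5}$ ($X = \left(-1 + \frac{1}{-5}\right) - 25 = \left(-1 - \frac{1}{5}\right) - 25 = - \frac{6}{5} - 25 = - \frac{131}{5} \approx -26.2$)
$\left(56 + X\right) a{\left(-7,-12 \right)} = \left(56 - \frac{131}{5}\right) \left(-1\right) = \frac{149}{5} \left(-1\right) = - \frac{149}{5}$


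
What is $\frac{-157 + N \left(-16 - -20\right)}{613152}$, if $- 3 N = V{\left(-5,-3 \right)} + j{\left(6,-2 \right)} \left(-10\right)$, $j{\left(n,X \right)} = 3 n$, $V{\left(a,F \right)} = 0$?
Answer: $\frac{83}{613152} \approx 0.00013537$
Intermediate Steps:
$N = 60$ ($N = - \frac{0 + 3 \cdot 6 \left(-10\right)}{3} = - \frac{0 + 18 \left(-10\right)}{3} = - \frac{0 - 180}{3} = \left(- \frac{1}{3}\right) \left(-180\right) = 60$)
$\frac{-157 + N \left(-16 - -20\right)}{613152} = \frac{-157 + 60 \left(-16 - -20\right)}{613152} = \left(-157 + 60 \left(-16 + 20\right)\right) \frac{1}{613152} = \left(-157 + 60 \cdot 4\right) \frac{1}{613152} = \left(-157 + 240\right) \frac{1}{613152} = 83 \cdot \frac{1}{613152} = \frac{83}{613152}$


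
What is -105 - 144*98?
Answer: -14217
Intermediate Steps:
-105 - 144*98 = -105 - 14112 = -14217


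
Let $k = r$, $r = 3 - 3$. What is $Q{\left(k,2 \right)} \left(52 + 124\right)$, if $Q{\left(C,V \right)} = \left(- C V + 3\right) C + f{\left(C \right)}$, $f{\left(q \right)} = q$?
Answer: $0$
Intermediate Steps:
$r = 0$
$k = 0$
$Q{\left(C,V \right)} = C + C \left(3 - C V\right)$ ($Q{\left(C,V \right)} = \left(- C V + 3\right) C + C = \left(3 - C V\right) C + C = C \left(3 - C V\right) + C = C + C \left(3 - C V\right)$)
$Q{\left(k,2 \right)} \left(52 + 124\right) = 0 \left(4 - 0 \cdot 2\right) \left(52 + 124\right) = 0 \left(4 + 0\right) 176 = 0 \cdot 4 \cdot 176 = 0 \cdot 176 = 0$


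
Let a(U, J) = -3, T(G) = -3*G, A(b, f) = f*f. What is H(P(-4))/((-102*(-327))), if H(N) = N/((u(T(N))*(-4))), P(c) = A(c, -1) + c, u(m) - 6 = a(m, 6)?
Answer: 1/133416 ≈ 7.4953e-6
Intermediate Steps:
A(b, f) = f**2
u(m) = 3 (u(m) = 6 - 3 = 3)
P(c) = 1 + c (P(c) = (-1)**2 + c = 1 + c)
H(N) = -N/12 (H(N) = N/((3*(-4))) = N/(-12) = N*(-1/12) = -N/12)
H(P(-4))/((-102*(-327))) = (-(1 - 4)/12)/((-102*(-327))) = -1/12*(-3)/33354 = (1/4)*(1/33354) = 1/133416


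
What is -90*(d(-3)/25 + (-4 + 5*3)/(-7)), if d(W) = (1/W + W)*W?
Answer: 738/7 ≈ 105.43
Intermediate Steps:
d(W) = W*(W + 1/W) (d(W) = (W + 1/W)*W = W*(W + 1/W))
-90*(d(-3)/25 + (-4 + 5*3)/(-7)) = -90*((1 + (-3)**2)/25 + (-4 + 5*3)/(-7)) = -90*((1 + 9)*(1/25) + (-4 + 15)*(-1/7)) = -90*(10*(1/25) + 11*(-1/7)) = -90*(2/5 - 11/7) = -90*(-41/35) = 738/7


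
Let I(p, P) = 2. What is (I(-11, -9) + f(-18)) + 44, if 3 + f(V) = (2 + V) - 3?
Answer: 24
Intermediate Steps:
f(V) = -4 + V (f(V) = -3 + ((2 + V) - 3) = -3 + (-1 + V) = -4 + V)
(I(-11, -9) + f(-18)) + 44 = (2 + (-4 - 18)) + 44 = (2 - 22) + 44 = -20 + 44 = 24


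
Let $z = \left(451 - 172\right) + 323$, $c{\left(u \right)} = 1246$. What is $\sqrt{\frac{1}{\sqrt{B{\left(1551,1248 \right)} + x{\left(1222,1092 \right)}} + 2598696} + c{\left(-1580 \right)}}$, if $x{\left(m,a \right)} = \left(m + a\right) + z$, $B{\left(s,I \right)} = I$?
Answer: $\frac{\sqrt{6475950434 + 4984 \sqrt{1041}}}{2 \sqrt{1299348 + \sqrt{1041}}} \approx 35.299$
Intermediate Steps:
$z = 602$ ($z = 279 + 323 = 602$)
$x{\left(m,a \right)} = 602 + a + m$ ($x{\left(m,a \right)} = \left(m + a\right) + 602 = \left(a + m\right) + 602 = 602 + a + m$)
$\sqrt{\frac{1}{\sqrt{B{\left(1551,1248 \right)} + x{\left(1222,1092 \right)}} + 2598696} + c{\left(-1580 \right)}} = \sqrt{\frac{1}{\sqrt{1248 + \left(602 + 1092 + 1222\right)} + 2598696} + 1246} = \sqrt{\frac{1}{\sqrt{1248 + 2916} + 2598696} + 1246} = \sqrt{\frac{1}{\sqrt{4164} + 2598696} + 1246} = \sqrt{\frac{1}{2 \sqrt{1041} + 2598696} + 1246} = \sqrt{\frac{1}{2598696 + 2 \sqrt{1041}} + 1246} = \sqrt{1246 + \frac{1}{2598696 + 2 \sqrt{1041}}}$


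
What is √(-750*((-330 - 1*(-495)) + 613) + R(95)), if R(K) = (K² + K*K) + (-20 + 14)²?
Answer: I*√565414 ≈ 751.94*I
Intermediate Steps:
R(K) = 36 + 2*K² (R(K) = (K² + K²) + (-6)² = 2*K² + 36 = 36 + 2*K²)
√(-750*((-330 - 1*(-495)) + 613) + R(95)) = √(-750*((-330 - 1*(-495)) + 613) + (36 + 2*95²)) = √(-750*((-330 + 495) + 613) + (36 + 2*9025)) = √(-750*(165 + 613) + (36 + 18050)) = √(-750*778 + 18086) = √(-583500 + 18086) = √(-565414) = I*√565414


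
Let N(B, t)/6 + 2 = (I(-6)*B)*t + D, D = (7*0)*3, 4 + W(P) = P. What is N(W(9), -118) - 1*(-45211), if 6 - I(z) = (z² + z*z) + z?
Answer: 257599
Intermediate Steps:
W(P) = -4 + P
I(z) = 6 - z - 2*z² (I(z) = 6 - ((z² + z*z) + z) = 6 - ((z² + z²) + z) = 6 - (2*z² + z) = 6 - (z + 2*z²) = 6 + (-z - 2*z²) = 6 - z - 2*z²)
D = 0 (D = 0*3 = 0)
N(B, t) = -12 - 360*B*t (N(B, t) = -12 + 6*(((6 - 1*(-6) - 2*(-6)²)*B)*t + 0) = -12 + 6*(((6 + 6 - 2*36)*B)*t + 0) = -12 + 6*(((6 + 6 - 72)*B)*t + 0) = -12 + 6*((-60*B)*t + 0) = -12 + 6*(-60*B*t + 0) = -12 + 6*(-60*B*t) = -12 - 360*B*t)
N(W(9), -118) - 1*(-45211) = (-12 - 360*(-4 + 9)*(-118)) - 1*(-45211) = (-12 - 360*5*(-118)) + 45211 = (-12 + 212400) + 45211 = 212388 + 45211 = 257599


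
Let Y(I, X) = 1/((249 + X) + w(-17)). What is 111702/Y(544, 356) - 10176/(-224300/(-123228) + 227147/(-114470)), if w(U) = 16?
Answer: 40186330155878058/578812379 ≈ 6.9429e+7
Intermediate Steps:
Y(I, X) = 1/(265 + X) (Y(I, X) = 1/((249 + X) + 16) = 1/(265 + X))
111702/Y(544, 356) - 10176/(-224300/(-123228) + 227147/(-114470)) = 111702/(1/(265 + 356)) - 10176/(-224300/(-123228) + 227147/(-114470)) = 111702/(1/621) - 10176/(-224300*(-1/123228) + 227147*(-1/114470)) = 111702/(1/621) - 10176/(56075/30807 - 227147/114470) = 111702*621 - 10176/(-578812379/3526477290) = 69366942 - 10176*(-3526477290/578812379) = 69366942 + 35885432903040/578812379 = 40186330155878058/578812379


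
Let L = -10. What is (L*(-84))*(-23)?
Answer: -19320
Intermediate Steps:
(L*(-84))*(-23) = -10*(-84)*(-23) = 840*(-23) = -19320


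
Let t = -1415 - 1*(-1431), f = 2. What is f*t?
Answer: 32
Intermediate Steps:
t = 16 (t = -1415 + 1431 = 16)
f*t = 2*16 = 32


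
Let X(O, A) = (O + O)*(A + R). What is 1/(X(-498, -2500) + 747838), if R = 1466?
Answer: 1/1777702 ≈ 5.6252e-7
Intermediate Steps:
X(O, A) = 2*O*(1466 + A) (X(O, A) = (O + O)*(A + 1466) = (2*O)*(1466 + A) = 2*O*(1466 + A))
1/(X(-498, -2500) + 747838) = 1/(2*(-498)*(1466 - 2500) + 747838) = 1/(2*(-498)*(-1034) + 747838) = 1/(1029864 + 747838) = 1/1777702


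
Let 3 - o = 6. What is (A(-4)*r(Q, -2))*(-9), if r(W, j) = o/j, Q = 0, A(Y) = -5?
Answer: 135/2 ≈ 67.500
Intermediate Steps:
o = -3 (o = 3 - 1*6 = 3 - 6 = -3)
r(W, j) = -3/j
(A(-4)*r(Q, -2))*(-9) = -(-15)/(-2)*(-9) = -(-15)*(-1)/2*(-9) = -5*3/2*(-9) = -15/2*(-9) = 135/2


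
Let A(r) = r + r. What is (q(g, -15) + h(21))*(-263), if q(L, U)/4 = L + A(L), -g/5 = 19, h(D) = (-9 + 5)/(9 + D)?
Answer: 4497826/15 ≈ 2.9986e+5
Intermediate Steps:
A(r) = 2*r
h(D) = -4/(9 + D)
g = -95 (g = -5*19 = -95)
q(L, U) = 12*L (q(L, U) = 4*(L + 2*L) = 4*(3*L) = 12*L)
(q(g, -15) + h(21))*(-263) = (12*(-95) - 4/(9 + 21))*(-263) = (-1140 - 4/30)*(-263) = (-1140 - 4*1/30)*(-263) = (-1140 - 2/15)*(-263) = -17102/15*(-263) = 4497826/15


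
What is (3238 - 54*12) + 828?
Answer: 3418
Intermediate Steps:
(3238 - 54*12) + 828 = (3238 - 648) + 828 = 2590 + 828 = 3418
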